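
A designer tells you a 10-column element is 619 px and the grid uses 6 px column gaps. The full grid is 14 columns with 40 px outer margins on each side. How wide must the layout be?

949 px

Subtracting 9 column gaps of 6 leaves 565 for 10 columns, so c = 56.5 px.
Total width: 2·40 + 14·56.5 + 13·6 = 949 px.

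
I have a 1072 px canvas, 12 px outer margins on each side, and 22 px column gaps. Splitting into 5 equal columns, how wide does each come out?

Content width = 1072 − 2·12 = 1048 px.
5 columns + 4 column gaps: 5c + 4·22 = 1048.
5c = 1048 − 88 = 960, so c = 192 px.

192 px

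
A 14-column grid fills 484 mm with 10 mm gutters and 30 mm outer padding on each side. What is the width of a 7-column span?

Inside the margins: 484 − 60 = 424 mm.
14 columns + 13 gutters: 14c + 13·10 = 424.
14c = 424 − 130 = 294, so c = 21 mm.
Span of 7: 7·21 + 6·10 = 147 + 60 = 207 mm.

207 mm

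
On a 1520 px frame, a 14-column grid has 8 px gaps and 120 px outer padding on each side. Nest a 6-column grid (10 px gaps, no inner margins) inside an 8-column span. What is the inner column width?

113 px

Subtract both margins: 1520 − 2·120 = 1280 px.
Subtracting 13 gaps of 8 leaves 1176 for 14 columns, so c = 84 px.
Span of 8: 8·84 + 7·8 = 672 + 56 = 728 px.
728 − 5·10 = 678; ÷6 gives d = 113 px.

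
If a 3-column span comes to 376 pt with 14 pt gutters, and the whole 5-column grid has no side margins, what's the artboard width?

636 pt

3 columns + 2 gutters: 3c + 2·14 = 376.
3c = 376 − 28 = 348, so c = 116 pt.
Total width: 5·116 + 4·14 = 636 pt.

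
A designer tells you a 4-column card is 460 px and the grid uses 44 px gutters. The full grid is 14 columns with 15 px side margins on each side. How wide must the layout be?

1750 px

4 columns + 3 gutters: 4c + 3·44 = 460.
4c = 460 − 132 = 328, so c = 82 px.
Adding margins, columns and gutters: 30 + 1148 + 572 = 1750 px.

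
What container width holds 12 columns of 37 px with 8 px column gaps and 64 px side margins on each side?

660 px

Adding margins, columns and gutters: 128 + 444 + 88 = 660 px.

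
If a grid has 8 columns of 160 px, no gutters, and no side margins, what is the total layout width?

Total width: 8·160 = 1280 px.

1280 px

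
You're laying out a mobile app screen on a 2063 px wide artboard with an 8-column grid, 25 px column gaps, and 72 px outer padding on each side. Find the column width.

218 px

Inside the margins: 2063 − 144 = 1919 px.
Subtracting 7 column gaps of 25 leaves 1744 for 8 columns, so c = 218 px.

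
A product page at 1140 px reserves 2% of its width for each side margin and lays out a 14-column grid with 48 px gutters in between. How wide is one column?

33.6 px

1140 × (1 − 2·2%) = 1140 × 96% = 1094.4 px for the columns.
14c + 13·48 = 1094.4 → 14c = 470.4 → c = 33.6 px.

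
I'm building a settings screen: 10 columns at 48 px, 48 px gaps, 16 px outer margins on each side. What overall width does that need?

Canvas = 2·16 + 10·48 + 9·48 = 32 + 480 + 432 = 944 px.

944 px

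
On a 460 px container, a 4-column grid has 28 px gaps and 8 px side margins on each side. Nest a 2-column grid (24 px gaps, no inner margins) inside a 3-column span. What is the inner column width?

151 px

Subtract both margins: 460 − 2·8 = 444 px.
444 − 3·28 = 360; ÷4 gives c = 90 px.
Span of 3: 3·90 + 2·28 = 270 + 56 = 326 px.
2d + 1·24 = 326 → 2d = 302 → d = 151 px.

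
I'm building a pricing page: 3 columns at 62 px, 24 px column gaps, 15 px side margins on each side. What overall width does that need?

264 px

Container = 2·15 + 3·62 + 2·24 = 30 + 186 + 48 = 264 px.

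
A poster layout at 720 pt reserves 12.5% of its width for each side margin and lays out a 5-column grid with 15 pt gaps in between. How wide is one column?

720 × (1 − 2·12.5%) = 720 × 75% = 540 pt for the columns.
540 − 4·15 = 480; ÷5 gives c = 96 pt.

96 pt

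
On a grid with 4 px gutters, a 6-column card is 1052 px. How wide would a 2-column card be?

1052 − 5·4 = 1032; ÷6 gives c = 172 px.
2 columns plus 1 gutter: 344 + 4 = 348 px.

348 px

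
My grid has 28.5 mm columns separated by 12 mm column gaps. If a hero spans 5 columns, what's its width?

190.5 mm

5-column span = 5·28.5 + 4·12 = 190.5 mm.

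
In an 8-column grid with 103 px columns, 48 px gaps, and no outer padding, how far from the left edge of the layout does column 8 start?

1057 px

No margin, so column 8 starts at 7·(column + gutter) = 7·151 = 1057 px.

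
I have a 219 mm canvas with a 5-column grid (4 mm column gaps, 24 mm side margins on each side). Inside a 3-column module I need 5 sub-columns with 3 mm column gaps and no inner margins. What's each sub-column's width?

Outer content = 219 − 2·24 = 171 mm.
5 columns + 4 column gaps: 5c + 4·4 = 171.
5c = 171 − 16 = 155, so c = 31 mm.
3-column span = 3·31 + 2·4 = 101 mm.
101 − 4·3 = 89; ÷5 gives d = 17.8 mm.

17.8 mm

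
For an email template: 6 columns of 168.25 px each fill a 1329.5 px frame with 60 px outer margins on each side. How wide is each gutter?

Content width = 1329.5 − 2·60 = 1209.5 px.
6 columns take 6·168.25 = 1009.5 px; remaining 200 splits into 5 gutters.
g = 200 / 5 = 40 px.

40 px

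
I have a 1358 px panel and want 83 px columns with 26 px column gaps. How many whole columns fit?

12 columns

Each extra column adds 83 + 26 = 109 px.
(1358 + 26) / 109 = 12.70, so 12 columns fit.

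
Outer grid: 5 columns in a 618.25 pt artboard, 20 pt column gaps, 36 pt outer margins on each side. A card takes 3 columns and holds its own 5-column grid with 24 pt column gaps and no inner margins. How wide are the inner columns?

44.75 pt

Take off 72 pt of margins, leaving 546.25 pt.
Subtracting 4 column gaps of 20 leaves 466.25 for 5 columns, so c = 93.25 pt.
3 columns plus 2 column gaps: 279.75 + 40 = 319.75 pt.
319.75 − 4·24 = 223.75; ÷5 gives d = 44.75 pt.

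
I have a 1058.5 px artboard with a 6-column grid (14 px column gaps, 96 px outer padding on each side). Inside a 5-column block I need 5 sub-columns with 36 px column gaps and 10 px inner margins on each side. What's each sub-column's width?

Inside the margins: 1058.5 − 192 = 866.5 px.
866.5 − 5·14 = 796.5; ÷6 gives c = 132.75 px.
Span of 5: 5·132.75 + 4·14 = 663.75 + 56 = 719.75 px.
Inner content = 719.75 − 2·10 = 699.75 px.
699.75 − 4·36 = 555.75; ÷5 gives d = 111.15 px.

111.15 px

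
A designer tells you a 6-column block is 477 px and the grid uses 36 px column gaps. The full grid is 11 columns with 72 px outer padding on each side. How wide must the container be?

6 columns + 5 column gaps: 6c + 5·36 = 477.
6c = 477 − 180 = 297, so c = 49.5 px.
Total width: 2·72 + 11·49.5 + 10·36 = 1048.5 px.

1048.5 px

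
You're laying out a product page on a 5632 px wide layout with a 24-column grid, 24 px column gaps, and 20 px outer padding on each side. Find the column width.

Subtract both margins: 5632 − 2·20 = 5592 px.
24c + 23·24 = 5592 → 24c = 5040 → c = 210 px.

210 px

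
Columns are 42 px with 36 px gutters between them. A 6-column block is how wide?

6 columns plus 5 gutters: 252 + 180 = 432 px.

432 px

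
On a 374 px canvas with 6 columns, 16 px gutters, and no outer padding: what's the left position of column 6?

325 px

6 columns + 5 gutters: 6c + 5·16 = 374.
6c = 374 − 80 = 294, so c = 49 px.
Each column+gutter stride is 65 px; with no margin, 5 of them is 325 px.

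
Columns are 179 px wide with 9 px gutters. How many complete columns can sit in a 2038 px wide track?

10 columns: 10·179 + 9·9 = 1871 px ≤ 2038.
11 columns: 2059 px > 2038. So 10.

10 columns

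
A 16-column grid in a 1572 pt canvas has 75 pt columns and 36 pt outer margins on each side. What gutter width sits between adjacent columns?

20 pt

Inside the margins: 1572 − 72 = 1500 pt.
16·75 + 15g = 1500 → 15g = 300 → g = 20 pt.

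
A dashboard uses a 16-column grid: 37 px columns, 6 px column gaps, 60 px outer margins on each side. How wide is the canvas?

802 px

Adding margins, columns and gutters: 120 + 592 + 90 = 802 px.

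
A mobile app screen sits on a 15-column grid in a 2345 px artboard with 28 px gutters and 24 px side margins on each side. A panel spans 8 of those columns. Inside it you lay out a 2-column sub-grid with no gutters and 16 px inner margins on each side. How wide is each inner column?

Subtract both margins: 2345 − 2·24 = 2297 px.
Subtracting 14 gutters of 28 leaves 1905 for 15 columns, so c = 127 px.
8-column span = 8·127 + 7·28 = 1212 px.
Inner content = 1212 − 2·16 = 1180 px.
2d = 1180 → d = 590 px.

590 px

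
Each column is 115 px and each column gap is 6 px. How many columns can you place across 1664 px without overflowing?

13 columns

Each extra column adds 115 + 6 = 121 px.
(1664 + 6) / 121 = 13.80, so 13 columns fit.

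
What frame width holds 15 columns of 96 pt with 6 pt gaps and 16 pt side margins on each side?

1556 pt

Adding margins, columns and gutters: 32 + 1440 + 84 = 1556 pt.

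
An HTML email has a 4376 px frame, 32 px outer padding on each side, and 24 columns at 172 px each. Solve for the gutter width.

Subtract both margins: 4376 − 2·32 = 4312 px.
24·172 + 23g = 4312 → 23g = 184 → g = 8 px.

8 px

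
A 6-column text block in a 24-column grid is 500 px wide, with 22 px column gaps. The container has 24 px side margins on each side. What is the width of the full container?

2114 px

Subtracting 5 column gaps of 22 leaves 390 for 6 columns, so c = 65 px.
Total width: 2·24 + 24·65 + 23·22 = 2114 px.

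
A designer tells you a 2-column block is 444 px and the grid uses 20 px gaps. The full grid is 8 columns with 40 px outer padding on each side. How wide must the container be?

1916 px

Subtracting 1 gap of 20 leaves 424 for 2 columns, so c = 212 px.
Adding margins, columns and gutters: 80 + 1696 + 140 = 1916 px.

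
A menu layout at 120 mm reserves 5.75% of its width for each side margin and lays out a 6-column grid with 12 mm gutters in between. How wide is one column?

120 × (1 − 2·5.75%) = 120 × 88.5% = 106.2 mm for the columns.
6 columns + 5 gutters: 6c + 5·12 = 106.2.
6c = 106.2 − 60 = 46.2, so c = 7.7 mm.

7.7 mm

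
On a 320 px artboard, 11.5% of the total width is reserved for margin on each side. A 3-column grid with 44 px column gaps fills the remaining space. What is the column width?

52.8 px

Margins: 11.5% × 320 = 36.8 px each, so content = 320 − 73.6 = 246.4 px.
Subtracting 2 column gaps of 44 leaves 158.4 for 3 columns, so c = 52.8 px.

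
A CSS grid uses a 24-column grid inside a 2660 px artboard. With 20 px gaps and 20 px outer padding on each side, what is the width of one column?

90 px

Inside the margins: 2660 − 40 = 2620 px.
2620 − 23·20 = 2160; ÷24 gives c = 90 px.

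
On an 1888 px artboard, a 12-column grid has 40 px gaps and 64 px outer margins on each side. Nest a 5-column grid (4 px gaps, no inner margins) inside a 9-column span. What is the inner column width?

258.8 px

Subtract both margins: 1888 − 2·64 = 1760 px.
Subtracting 11 gaps of 40 leaves 1320 for 12 columns, so c = 110 px.
Span of 9: 9·110 + 8·40 = 990 + 320 = 1310 px.
5 columns + 4 gaps: 5d + 4·4 = 1310.
5d = 1310 − 16 = 1294, so d = 258.8 px.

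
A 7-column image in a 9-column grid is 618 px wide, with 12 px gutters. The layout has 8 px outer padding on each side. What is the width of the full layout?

618 − 6·12 = 546; ÷7 gives c = 78 px.
Layout = 2·8 + 9·78 + 8·12 = 16 + 702 + 96 = 814 px.

814 px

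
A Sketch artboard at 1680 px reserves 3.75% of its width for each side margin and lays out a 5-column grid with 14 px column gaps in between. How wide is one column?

Each margin = 3.75% of 1680 = 63 px; content = 1680 − 2·63 = 1554 px.
5 columns + 4 column gaps: 5c + 4·14 = 1554.
5c = 1554 − 56 = 1498, so c = 299.6 px.

299.6 px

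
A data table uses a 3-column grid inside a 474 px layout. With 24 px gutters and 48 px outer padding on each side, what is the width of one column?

110 px

Subtract both margins: 474 − 2·48 = 378 px.
378 − 2·24 = 330; ÷3 gives c = 110 px.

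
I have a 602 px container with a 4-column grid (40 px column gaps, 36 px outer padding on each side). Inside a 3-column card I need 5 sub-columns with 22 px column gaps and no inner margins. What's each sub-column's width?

Outer content = 602 − 2·36 = 530 px.
530 − 3·40 = 410; ÷4 gives c = 102.5 px.
3-column span = 3·102.5 + 2·40 = 387.5 px.
387.5 − 4·22 = 299.5; ÷5 gives d = 59.9 px.

59.9 px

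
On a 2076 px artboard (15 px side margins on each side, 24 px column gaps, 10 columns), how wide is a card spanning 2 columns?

Take off 30 px of margins, leaving 2046 px.
Subtracting 9 column gaps of 24 leaves 1830 for 10 columns, so c = 183 px.
2 columns plus 1 column gap: 366 + 24 = 390 px.

390 px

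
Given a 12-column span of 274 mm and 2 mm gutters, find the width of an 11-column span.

251 mm

12 columns + 11 gutters: 12c + 11·2 = 274.
12c = 274 − 22 = 252, so c = 21 mm.
11 columns plus 10 gutters: 231 + 20 = 251 mm.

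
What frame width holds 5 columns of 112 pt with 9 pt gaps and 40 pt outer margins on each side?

Total width: 2·40 + 5·112 + 4·9 = 676 pt.

676 pt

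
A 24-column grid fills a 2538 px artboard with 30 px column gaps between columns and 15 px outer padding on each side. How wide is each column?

75.75 px

Take off 30 px of margins, leaving 2508 px.
2508 − 23·30 = 1818; ÷24 gives c = 75.75 px.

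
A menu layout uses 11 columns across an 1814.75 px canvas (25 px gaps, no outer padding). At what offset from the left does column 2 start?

167.25 px

11 columns + 10 gaps: 11c + 10·25 = 1814.75.
11c = 1814.75 − 250 = 1564.75, so c = 142.25 px.
Each column+gutter stride is 167.25 px; with no margin, 1 of them is 167.25 px.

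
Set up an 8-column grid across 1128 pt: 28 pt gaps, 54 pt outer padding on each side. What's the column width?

Take off 108 pt of margins, leaving 1020 pt.
8c + 7·28 = 1020 → 8c = 824 → c = 103 pt.

103 pt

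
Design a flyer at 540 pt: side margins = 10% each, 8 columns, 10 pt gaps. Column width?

Margins: 10% × 540 = 54 pt each, so content = 540 − 108 = 432 pt.
432 − 7·10 = 362; ÷8 gives c = 45.25 pt.

45.25 pt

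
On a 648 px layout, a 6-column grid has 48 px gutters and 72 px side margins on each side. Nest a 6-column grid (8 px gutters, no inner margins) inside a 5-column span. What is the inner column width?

Take off 144 px of margins, leaving 504 px.
Subtracting 5 gutters of 48 leaves 264 for 6 columns, so c = 44 px.
Span of 5: 5·44 + 4·48 = 220 + 192 = 412 px.
412 − 5·8 = 372; ÷6 gives d = 62 px.

62 px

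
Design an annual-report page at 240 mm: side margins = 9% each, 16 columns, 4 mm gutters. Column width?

Each margin = 9% of 240 = 21.6 mm; content = 240 − 2·21.6 = 196.8 mm.
196.8 − 15·4 = 136.8; ÷16 gives c = 8.55 mm.

8.55 mm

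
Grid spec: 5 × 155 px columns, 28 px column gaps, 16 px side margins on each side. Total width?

919 px

Adding margins, columns and gutters: 32 + 775 + 112 = 919 px.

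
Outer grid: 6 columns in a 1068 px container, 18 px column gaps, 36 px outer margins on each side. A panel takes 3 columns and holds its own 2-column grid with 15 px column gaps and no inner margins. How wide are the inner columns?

Take off 72 px of margins, leaving 996 px.
Subtracting 5 column gaps of 18 leaves 906 for 6 columns, so c = 151 px.
3-column span = 3·151 + 2·18 = 489 px.
489 − 1·15 = 474; ÷2 gives d = 237 px.

237 px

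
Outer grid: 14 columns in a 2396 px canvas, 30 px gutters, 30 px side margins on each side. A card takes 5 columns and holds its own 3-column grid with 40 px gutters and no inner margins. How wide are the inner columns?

245 px

Take off 60 px of margins, leaving 2336 px.
2336 − 13·30 = 1946; ÷14 gives c = 139 px.
5 columns plus 4 gutters: 695 + 120 = 815 px.
Subtracting 2 gutters of 40 leaves 735 for 3 columns, so d = 245 px.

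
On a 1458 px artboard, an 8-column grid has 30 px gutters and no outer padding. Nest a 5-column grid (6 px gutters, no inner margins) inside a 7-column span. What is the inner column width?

8 columns + 7 gutters: 8c + 7·30 = 1458.
8c = 1458 − 210 = 1248, so c = 156 px.
7 columns plus 6 gutters: 1092 + 180 = 1272 px.
5 columns + 4 gutters: 5d + 4·6 = 1272.
5d = 1272 − 24 = 1248, so d = 249.6 px.

249.6 px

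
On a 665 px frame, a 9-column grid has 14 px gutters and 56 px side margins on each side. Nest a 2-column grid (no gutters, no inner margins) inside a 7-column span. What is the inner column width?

Subtract both margins: 665 − 2·56 = 553 px.
553 − 8·14 = 441; ÷9 gives c = 49 px.
7 columns plus 6 gutters: 343 + 84 = 427 px.
With no gutters, each column is 427/2 = 213.5 px.

213.5 px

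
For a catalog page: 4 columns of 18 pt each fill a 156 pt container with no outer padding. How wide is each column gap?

4·18 + 3g = 156 → 3g = 84 → g = 28 pt.

28 pt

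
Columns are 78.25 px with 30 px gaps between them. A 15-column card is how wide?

15 columns plus 14 gaps: 1173.75 + 420 = 1593.75 px.

1593.75 px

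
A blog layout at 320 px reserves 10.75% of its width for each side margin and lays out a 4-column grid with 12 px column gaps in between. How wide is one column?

53.8 px

320 × (1 − 2·10.75%) = 320 × 78.5% = 251.2 px for the columns.
4c + 3·12 = 251.2 → 4c = 215.2 → c = 53.8 px.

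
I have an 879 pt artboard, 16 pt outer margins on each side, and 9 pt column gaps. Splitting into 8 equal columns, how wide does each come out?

98 pt

Subtract both margins: 879 − 2·16 = 847 pt.
8c + 7·9 = 847 → 8c = 784 → c = 98 pt.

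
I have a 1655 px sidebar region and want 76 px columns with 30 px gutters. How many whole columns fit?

Each extra column adds 76 + 30 = 106 px.
(1655 + 30) / 106 = 15.90, so 15 columns fit.

15 columns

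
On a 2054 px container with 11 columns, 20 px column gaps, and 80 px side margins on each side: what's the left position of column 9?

Inside the margins: 2054 − 160 = 1894 px.
Subtracting 10 column gaps of 20 leaves 1694 for 11 columns, so c = 154 px.
Column 9 starts at margin + 8·(column + gutter) = 80 + 8·174 = 1472 px.

1472 px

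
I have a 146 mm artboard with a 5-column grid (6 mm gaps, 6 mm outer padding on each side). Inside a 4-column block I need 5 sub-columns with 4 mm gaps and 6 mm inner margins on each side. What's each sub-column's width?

Outer content = 146 − 2·6 = 134 mm.
Subtracting 4 gaps of 6 leaves 110 for 5 columns, so c = 22 mm.
4 columns plus 3 gaps: 88 + 18 = 106 mm.
Inner content = 106 − 2·6 = 94 mm.
5d + 4·4 = 94 → 5d = 78 → d = 15.6 mm.

15.6 mm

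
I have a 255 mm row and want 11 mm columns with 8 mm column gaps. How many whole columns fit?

13 columns: 13·11 + 12·8 = 239 mm ≤ 255.
14 columns: 258 mm > 255. So 13.

13 columns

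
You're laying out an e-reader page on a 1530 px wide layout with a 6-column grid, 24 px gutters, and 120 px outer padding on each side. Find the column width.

Take off 240 px of margins, leaving 1290 px.
1290 − 5·24 = 1170; ÷6 gives c = 195 px.

195 px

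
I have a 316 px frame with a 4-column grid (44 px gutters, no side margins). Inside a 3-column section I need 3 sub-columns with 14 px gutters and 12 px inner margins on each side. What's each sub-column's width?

316 − 3·44 = 184; ÷4 gives c = 46 px.
3 columns plus 2 gutters: 138 + 88 = 226 px.
Inner content = 226 − 2·12 = 202 px.
Subtracting 2 gutters of 14 leaves 174 for 3 columns, so d = 58 px.

58 px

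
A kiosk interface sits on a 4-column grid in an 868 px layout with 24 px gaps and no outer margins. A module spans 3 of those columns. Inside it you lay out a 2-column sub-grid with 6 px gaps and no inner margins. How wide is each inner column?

4 columns + 3 gaps: 4c + 3·24 = 868.
4c = 868 − 72 = 796, so c = 199 px.
Span of 3: 3·199 + 2·24 = 597 + 48 = 645 px.
2 columns + 1 gap: 2d + 1·6 = 645.
2d = 645 − 6 = 639, so d = 319.5 px.

319.5 px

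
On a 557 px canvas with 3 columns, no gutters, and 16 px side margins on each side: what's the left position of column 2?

191 px

Inside the margins: 557 − 32 = 525 px.
With no gutters, each column is 525/3 = 175 px.
Before column 2: the margin + 1 column + 1 gutter.
Offset = 16 + 1·(175 + 0) = 16 + 175 = 191 px.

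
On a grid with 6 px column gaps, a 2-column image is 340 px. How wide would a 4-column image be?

340 − 1·6 = 334; ÷2 gives c = 167 px.
4 columns plus 3 column gaps: 668 + 18 = 686 px.

686 px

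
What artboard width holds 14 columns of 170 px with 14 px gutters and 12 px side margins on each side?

Total width: 2·12 + 14·170 + 13·14 = 2586 px.

2586 px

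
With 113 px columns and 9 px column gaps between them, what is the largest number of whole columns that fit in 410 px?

3 columns

k columns need k·113 + (k−1)·9 = k·122 − 9.
k·122 − 9 ≤ 410 → k ≤ 419 / 122 ≈ 3.43, so k = 3.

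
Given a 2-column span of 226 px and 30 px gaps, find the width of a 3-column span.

226 − 1·30 = 196; ÷2 gives c = 98 px.
Span of 3: 3·98 + 2·30 = 294 + 60 = 354 px.

354 px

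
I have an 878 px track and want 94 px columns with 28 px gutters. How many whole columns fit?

7 columns

7 columns: 7·94 + 6·28 = 826 px ≤ 878.
8 columns: 948 px > 878. So 7.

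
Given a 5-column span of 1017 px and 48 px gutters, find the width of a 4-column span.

5 columns + 4 gutters: 5c + 4·48 = 1017.
5c = 1017 − 192 = 825, so c = 165 px.
4-column span = 4·165 + 3·48 = 804 px.

804 px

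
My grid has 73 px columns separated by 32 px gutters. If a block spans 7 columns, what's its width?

Span of 7: 7·73 + 6·32 = 511 + 192 = 703 px.

703 px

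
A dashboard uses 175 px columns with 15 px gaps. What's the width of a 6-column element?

1125 px

Span of 6: 6·175 + 5·15 = 1050 + 75 = 1125 px.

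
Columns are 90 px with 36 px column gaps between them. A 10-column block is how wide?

1224 px

Span of 10: 10·90 + 9·36 = 900 + 324 = 1224 px.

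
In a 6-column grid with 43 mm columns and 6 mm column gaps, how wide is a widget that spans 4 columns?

190 mm

4-column span = 4·43 + 3·6 = 190 mm.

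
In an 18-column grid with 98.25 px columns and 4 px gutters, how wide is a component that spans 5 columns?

507.25 px

Span of 5: 5·98.25 + 4·4 = 491.25 + 16 = 507.25 px.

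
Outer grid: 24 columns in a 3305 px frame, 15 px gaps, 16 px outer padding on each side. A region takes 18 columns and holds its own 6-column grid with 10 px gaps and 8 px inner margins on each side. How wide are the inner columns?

Outer content = 3305 − 2·16 = 3273 px.
24 columns + 23 gaps: 24c + 23·15 = 3273.
24c = 3273 − 345 = 2928, so c = 122 px.
Span of 18: 18·122 + 17·15 = 2196 + 255 = 2451 px.
Inner content = 2451 − 2·8 = 2435 px.
2435 − 5·10 = 2385; ÷6 gives d = 397.5 px.

397.5 px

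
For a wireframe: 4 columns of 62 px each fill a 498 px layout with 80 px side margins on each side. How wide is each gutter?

30 px

Inside the margins: 498 − 160 = 338 px.
4 columns take 4·62 = 248 px; remaining 90 splits into 3 gutters.
g = 90 / 3 = 30 px.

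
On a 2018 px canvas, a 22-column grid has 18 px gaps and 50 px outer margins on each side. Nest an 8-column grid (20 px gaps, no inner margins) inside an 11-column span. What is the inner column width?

Take off 100 px of margins, leaving 1918 px.
22 columns + 21 gaps: 22c + 21·18 = 1918.
22c = 1918 − 378 = 1540, so c = 70 px.
Span of 11: 11·70 + 10·18 = 770 + 180 = 950 px.
8d + 7·20 = 950 → 8d = 810 → d = 101.25 px.

101.25 px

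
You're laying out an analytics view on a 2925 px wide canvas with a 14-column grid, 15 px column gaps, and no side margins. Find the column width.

195 px

14c + 13·15 = 2925 → 14c = 2730 → c = 195 px.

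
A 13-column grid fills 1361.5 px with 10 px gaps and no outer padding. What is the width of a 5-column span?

517.5 px

13c + 12·10 = 1361.5 → 13c = 1241.5 → c = 95.5 px.
5 columns plus 4 gaps: 477.5 + 40 = 517.5 px.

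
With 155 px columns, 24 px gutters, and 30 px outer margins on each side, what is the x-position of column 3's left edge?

Before column 3: the margin + 2 columns + 2 gutters.
Offset = 30 + 2·(155 + 24) = 30 + 358 = 388 px.

388 px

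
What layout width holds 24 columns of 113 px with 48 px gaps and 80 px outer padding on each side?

Adding margins, columns and gutters: 160 + 2712 + 1104 = 3976 px.

3976 px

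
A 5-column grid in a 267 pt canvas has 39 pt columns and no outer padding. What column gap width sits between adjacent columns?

5·39 + 4g = 267 → 4g = 72 → g = 18 pt.

18 pt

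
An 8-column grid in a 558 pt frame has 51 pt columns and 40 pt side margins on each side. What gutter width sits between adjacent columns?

10 pt

Subtract both margins: 558 − 2·40 = 478 pt.
8 columns take 8·51 = 408 pt; remaining 70 splits into 7 gutters.
g = 70 / 7 = 10 pt.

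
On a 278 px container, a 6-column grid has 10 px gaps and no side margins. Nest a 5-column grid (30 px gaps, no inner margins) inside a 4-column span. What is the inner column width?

12.4 px

6 columns + 5 gaps: 6c + 5·10 = 278.
6c = 278 − 50 = 228, so c = 38 px.
4-column span = 4·38 + 3·10 = 182 px.
5d + 4·30 = 182 → 5d = 62 → d = 12.4 px.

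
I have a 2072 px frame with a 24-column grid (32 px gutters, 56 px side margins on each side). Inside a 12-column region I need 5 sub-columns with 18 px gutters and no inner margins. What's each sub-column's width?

178.4 px

Inside the margins: 2072 − 112 = 1960 px.
24c + 23·32 = 1960 → 24c = 1224 → c = 51 px.
12 columns plus 11 gutters: 612 + 352 = 964 px.
5d + 4·18 = 964 → 5d = 892 → d = 178.4 px.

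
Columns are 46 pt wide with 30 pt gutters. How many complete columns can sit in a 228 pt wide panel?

3 columns

3 columns: 3·46 + 2·30 = 198 pt ≤ 228.
4 columns: 274 pt > 228. So 3.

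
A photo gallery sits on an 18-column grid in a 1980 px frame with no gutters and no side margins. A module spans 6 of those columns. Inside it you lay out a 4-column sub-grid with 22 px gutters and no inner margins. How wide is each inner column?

18c = 1980 → c = 110 px.
6-column span = 6·110 = 660 px.
4 columns + 3 gutters: 4d + 3·22 = 660.
4d = 660 − 66 = 594, so d = 148.5 px.

148.5 px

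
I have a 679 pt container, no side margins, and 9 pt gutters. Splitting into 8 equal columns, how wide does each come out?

8 columns + 7 gutters: 8c + 7·9 = 679.
8c = 679 − 63 = 616, so c = 77 pt.

77 pt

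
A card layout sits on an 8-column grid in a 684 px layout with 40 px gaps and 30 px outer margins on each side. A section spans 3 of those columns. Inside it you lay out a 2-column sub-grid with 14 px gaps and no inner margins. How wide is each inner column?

Inside the margins: 684 − 60 = 624 px.
8c + 7·40 = 624 → 8c = 344 → c = 43 px.
3-column span = 3·43 + 2·40 = 209 px.
2d + 1·14 = 209 → 2d = 195 → d = 97.5 px.

97.5 px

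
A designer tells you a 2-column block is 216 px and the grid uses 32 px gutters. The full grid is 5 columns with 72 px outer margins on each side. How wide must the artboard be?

Subtracting 1 gutter of 32 leaves 184 for 2 columns, so c = 92 px.
Adding margins, columns and gutters: 144 + 460 + 128 = 732 px.

732 px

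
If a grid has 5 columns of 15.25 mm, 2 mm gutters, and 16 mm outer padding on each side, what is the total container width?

116.25 mm

Adding margins, columns and gutters: 32 + 76.25 + 8 = 116.25 mm.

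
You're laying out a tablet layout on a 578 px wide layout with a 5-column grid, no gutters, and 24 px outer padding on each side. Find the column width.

Content width = 578 − 2·24 = 530 px.
With no gutters, each column is 530/5 = 106 px.

106 px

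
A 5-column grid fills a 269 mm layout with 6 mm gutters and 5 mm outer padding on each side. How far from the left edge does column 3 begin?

111 mm

Inside the margins: 269 − 10 = 259 mm.
5c + 4·6 = 259 → 5c = 235 → c = 47 mm.
Column 3 starts at margin + 2·(column + gutter) = 5 + 2·53 = 111 mm.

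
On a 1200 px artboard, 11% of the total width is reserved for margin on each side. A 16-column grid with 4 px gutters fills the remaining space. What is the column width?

54.75 px

Margins: 11% × 1200 = 132 px each, so content = 1200 − 264 = 936 px.
936 − 15·4 = 876; ÷16 gives c = 54.75 px.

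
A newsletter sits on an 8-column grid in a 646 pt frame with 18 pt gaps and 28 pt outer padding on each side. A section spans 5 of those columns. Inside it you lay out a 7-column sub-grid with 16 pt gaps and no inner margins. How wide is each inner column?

38 pt

Take off 56 pt of margins, leaving 590 pt.
8 columns + 7 gaps: 8c + 7·18 = 590.
8c = 590 − 126 = 464, so c = 58 pt.
Span of 5: 5·58 + 4·18 = 290 + 72 = 362 pt.
7 columns + 6 gaps: 7d + 6·16 = 362.
7d = 362 − 96 = 266, so d = 38 pt.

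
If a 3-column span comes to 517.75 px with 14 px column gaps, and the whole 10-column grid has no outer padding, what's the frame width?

3c + 2·14 = 517.75 → 3c = 489.75 → c = 163.25 px.
Total width: 10·163.25 + 9·14 = 1758.5 px.

1758.5 px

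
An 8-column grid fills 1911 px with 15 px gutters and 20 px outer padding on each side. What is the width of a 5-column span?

Take off 40 px of margins, leaving 1871 px.
8 columns + 7 gutters: 8c + 7·15 = 1871.
8c = 1871 − 105 = 1766, so c = 220.75 px.
Span of 5: 5·220.75 + 4·15 = 1103.75 + 60 = 1163.75 px.

1163.75 px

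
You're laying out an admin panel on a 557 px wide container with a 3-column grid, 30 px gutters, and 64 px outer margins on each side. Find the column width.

123 px

Subtract both margins: 557 − 2·64 = 429 px.
429 − 2·30 = 369; ÷3 gives c = 123 px.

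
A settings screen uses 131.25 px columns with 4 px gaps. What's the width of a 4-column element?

4 columns plus 3 gaps: 525 + 12 = 537 px.

537 px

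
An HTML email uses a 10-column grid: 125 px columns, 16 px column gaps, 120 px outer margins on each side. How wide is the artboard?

Adding margins, columns and gutters: 240 + 1250 + 144 = 1634 px.

1634 px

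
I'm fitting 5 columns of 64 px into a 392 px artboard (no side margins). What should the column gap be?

18 px

5 columns take 5·64 = 320 px; remaining 72 splits into 4 column gaps.
g = 72 / 4 = 18 px.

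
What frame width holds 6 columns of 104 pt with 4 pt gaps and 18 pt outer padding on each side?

680 pt

Total width: 2·18 + 6·104 + 5·4 = 680 pt.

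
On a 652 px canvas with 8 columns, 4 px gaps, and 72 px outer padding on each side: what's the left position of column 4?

Subtract both margins: 652 − 2·72 = 508 px.
8c + 7·4 = 508 → 8c = 480 → c = 60 px.
Each column+gutter stride is 64 px; 3 of them past the 72 px margin is 72 + 192 = 264 px.

264 px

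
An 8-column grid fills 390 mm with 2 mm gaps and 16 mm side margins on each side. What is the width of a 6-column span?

Subtract both margins: 390 − 2·16 = 358 mm.
358 − 7·2 = 344; ÷8 gives c = 43 mm.
Span of 6: 6·43 + 5·2 = 258 + 10 = 268 mm.

268 mm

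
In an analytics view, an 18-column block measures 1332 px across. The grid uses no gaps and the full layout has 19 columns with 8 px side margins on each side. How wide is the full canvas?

18c = 1332 → c = 74 px.
Summing: 16 + 1406 = 1422 px.

1422 px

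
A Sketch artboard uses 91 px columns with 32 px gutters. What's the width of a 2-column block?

214 px

2-column span = 2·91 + 1·32 = 214 px.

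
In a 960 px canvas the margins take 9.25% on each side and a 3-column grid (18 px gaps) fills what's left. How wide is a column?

Margins: 9.25% × 960 = 88.8 px each, so content = 960 − 177.6 = 782.4 px.
3c + 2·18 = 782.4 → 3c = 746.4 → c = 248.8 px.

248.8 px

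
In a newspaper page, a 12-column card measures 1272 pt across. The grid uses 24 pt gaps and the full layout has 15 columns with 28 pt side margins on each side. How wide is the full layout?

1652 pt

1272 − 11·24 = 1008; ÷12 gives c = 84 pt.
Adding margins, columns and gutters: 56 + 1260 + 336 = 1652 pt.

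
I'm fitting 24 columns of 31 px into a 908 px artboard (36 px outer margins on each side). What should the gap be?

4 px

Subtract both margins: 908 − 2·36 = 836 px.
24·31 + 23g = 836 → 23g = 92 → g = 4 px.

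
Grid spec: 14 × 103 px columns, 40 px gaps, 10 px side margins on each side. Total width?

Total width: 2·10 + 14·103 + 13·40 = 1982 px.

1982 px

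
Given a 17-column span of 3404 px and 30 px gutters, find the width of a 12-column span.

17c + 16·30 = 3404 → 17c = 2924 → c = 172 px.
12 columns plus 11 gutters: 2064 + 330 = 2394 px.

2394 px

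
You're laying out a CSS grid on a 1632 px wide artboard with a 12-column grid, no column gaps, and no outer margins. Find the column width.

136 px

12c = 1632 → c = 136 px.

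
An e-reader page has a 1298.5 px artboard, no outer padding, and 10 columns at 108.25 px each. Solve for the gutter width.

10 columns take 10·108.25 = 1082.5 px; remaining 216 splits into 9 gutters.
g = 216 / 9 = 24 px.

24 px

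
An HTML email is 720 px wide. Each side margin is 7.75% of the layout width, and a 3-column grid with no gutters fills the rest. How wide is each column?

720 × (1 − 2·7.75%) = 720 × 84.5% = 608.4 px for the columns.
3c = 608.4 → c = 202.8 px.

202.8 px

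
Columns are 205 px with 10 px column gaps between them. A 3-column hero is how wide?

635 px

Span of 3: 3·205 + 2·10 = 615 + 20 = 635 px.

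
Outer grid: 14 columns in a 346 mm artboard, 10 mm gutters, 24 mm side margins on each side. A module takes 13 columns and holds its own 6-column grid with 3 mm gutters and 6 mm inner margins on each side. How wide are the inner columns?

Take off 48 mm of margins, leaving 298 mm.
14 columns + 13 gutters: 14c + 13·10 = 298.
14c = 298 − 130 = 168, so c = 12 mm.
13 columns plus 12 gutters: 156 + 120 = 276 mm.
Inner content = 276 − 2·6 = 264 mm.
6 columns + 5 gutters: 6d + 5·3 = 264.
6d = 264 − 15 = 249, so d = 41.5 mm.

41.5 mm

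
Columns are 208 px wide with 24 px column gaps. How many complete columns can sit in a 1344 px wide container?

Each extra column adds 208 + 24 = 232 px.
(1344 + 24) / 232 = 5.90, so 5 columns fit.

5 columns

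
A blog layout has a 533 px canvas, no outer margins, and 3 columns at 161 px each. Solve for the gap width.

25 px

3 columns take 3·161 = 483 px; remaining 50 splits into 2 gaps.
g = 50 / 2 = 25 px.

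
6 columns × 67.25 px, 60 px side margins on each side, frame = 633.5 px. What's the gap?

22 px

Content width = 633.5 − 2·60 = 513.5 px.
6·67.25 + 5g = 513.5 → 5g = 110 → g = 22 px.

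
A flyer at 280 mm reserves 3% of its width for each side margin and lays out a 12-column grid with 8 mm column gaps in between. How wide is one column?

Margins: 3% × 280 = 8.4 mm each, so content = 280 − 16.8 = 263.2 mm.
263.2 − 11·8 = 175.2; ÷12 gives c = 14.6 mm.

14.6 mm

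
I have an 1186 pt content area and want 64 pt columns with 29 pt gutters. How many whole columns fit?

13 columns: 13·64 + 12·29 = 1180 pt ≤ 1186.
14 columns: 1273 pt > 1186. So 13.

13 columns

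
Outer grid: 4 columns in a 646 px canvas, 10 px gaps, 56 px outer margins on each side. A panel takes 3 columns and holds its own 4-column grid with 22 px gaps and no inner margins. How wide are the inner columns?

Inside the margins: 646 − 112 = 534 px.
4 columns + 3 gaps: 4c + 3·10 = 534.
4c = 534 − 30 = 504, so c = 126 px.
3 columns plus 2 gaps: 378 + 20 = 398 px.
398 − 3·22 = 332; ÷4 gives d = 83 px.

83 px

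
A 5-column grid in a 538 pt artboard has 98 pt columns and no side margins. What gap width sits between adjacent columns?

12 pt

Columns use 490 pt, leaving 48 pt across 4 gaps = 12 pt each.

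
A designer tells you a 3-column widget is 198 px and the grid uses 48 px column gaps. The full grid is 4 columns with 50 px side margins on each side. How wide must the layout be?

3c + 2·48 = 198 → 3c = 102 → c = 34 px.
Total width: 2·50 + 4·34 + 3·48 = 380 px.

380 px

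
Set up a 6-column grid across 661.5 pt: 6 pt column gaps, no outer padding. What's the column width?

661.5 − 5·6 = 631.5; ÷6 gives c = 105.25 pt.

105.25 pt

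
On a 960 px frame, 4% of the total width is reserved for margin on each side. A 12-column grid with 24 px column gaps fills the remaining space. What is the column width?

Each margin = 4% of 960 = 38.4 px; content = 960 − 2·38.4 = 883.2 px.
883.2 − 11·24 = 619.2; ÷12 gives c = 51.6 px.

51.6 px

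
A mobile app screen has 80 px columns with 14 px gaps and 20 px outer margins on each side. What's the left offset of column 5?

396 px

Each column+gutter stride is 94 px; 4 of them past the 20 px margin is 20 + 376 = 396 px.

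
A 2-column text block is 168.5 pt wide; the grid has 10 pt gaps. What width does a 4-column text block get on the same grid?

2 columns + 1 gap: 2c + 1·10 = 168.5.
2c = 168.5 − 10 = 158.5, so c = 79.25 pt.
4-column span = 4·79.25 + 3·10 = 347 pt.

347 pt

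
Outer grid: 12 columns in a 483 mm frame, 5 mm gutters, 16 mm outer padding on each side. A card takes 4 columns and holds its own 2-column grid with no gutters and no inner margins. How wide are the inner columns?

73.5 mm

Subtract both margins: 483 − 2·16 = 451 mm.
Subtracting 11 gutters of 5 leaves 396 for 12 columns, so c = 33 mm.
4-column span = 4·33 + 3·5 = 147 mm.
2d = 147 → d = 73.5 mm.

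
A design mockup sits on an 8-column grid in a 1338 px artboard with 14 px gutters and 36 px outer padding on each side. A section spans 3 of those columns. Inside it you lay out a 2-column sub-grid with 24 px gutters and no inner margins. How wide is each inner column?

Inside the margins: 1338 − 72 = 1266 px.
1266 − 7·14 = 1168; ÷8 gives c = 146 px.
Span of 3: 3·146 + 2·14 = 438 + 28 = 466 px.
Subtracting 1 gutter of 24 leaves 442 for 2 columns, so d = 221 px.

221 px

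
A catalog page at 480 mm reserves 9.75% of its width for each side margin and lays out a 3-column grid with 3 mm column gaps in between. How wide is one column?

Margins: 9.75% × 480 = 46.8 mm each, so content = 480 − 93.6 = 386.4 mm.
Subtracting 2 column gaps of 3 leaves 380.4 for 3 columns, so c = 126.8 mm.

126.8 mm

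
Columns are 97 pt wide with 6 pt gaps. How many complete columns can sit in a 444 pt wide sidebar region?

4 columns

Each extra column adds 97 + 6 = 103 pt.
(444 + 6) / 103 = 4.37, so 4 columns fit.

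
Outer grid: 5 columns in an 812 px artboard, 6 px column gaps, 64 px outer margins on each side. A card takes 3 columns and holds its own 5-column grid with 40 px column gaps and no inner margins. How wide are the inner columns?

49.6 px

Outer content = 812 − 2·64 = 684 px.
Subtracting 4 column gaps of 6 leaves 660 for 5 columns, so c = 132 px.
3 columns plus 2 column gaps: 396 + 12 = 408 px.
Subtracting 4 column gaps of 40 leaves 248 for 5 columns, so d = 49.6 px.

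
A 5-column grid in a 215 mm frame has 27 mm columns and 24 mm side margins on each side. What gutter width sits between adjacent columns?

Content width = 215 − 2·24 = 167 mm.
5·27 + 4g = 167 → 4g = 32 → g = 8 mm.

8 mm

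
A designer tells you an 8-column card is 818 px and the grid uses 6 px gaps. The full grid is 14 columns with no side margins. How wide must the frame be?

818 − 7·6 = 776; ÷8 gives c = 97 px.
Frame = 14·97 + 13·6 = 1358 + 78 = 1436 px.

1436 px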